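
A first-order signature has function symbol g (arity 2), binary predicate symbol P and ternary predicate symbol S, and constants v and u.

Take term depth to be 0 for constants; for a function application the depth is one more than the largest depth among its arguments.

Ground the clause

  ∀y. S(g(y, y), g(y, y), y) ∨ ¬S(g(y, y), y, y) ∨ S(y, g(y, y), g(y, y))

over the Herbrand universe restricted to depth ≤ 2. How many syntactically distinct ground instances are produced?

Ground terms of depth ≤ 2:
  Let N_k count ground terms of depth at most k. Each non-constant term of depth ≤ k is some function symbol applied to depth-≤(k−1) arguments, giving N_k = 2 + N_{k-1}^2.
  N_0 = 2
  N_1 = 2 + 2^2 = 6
  N_2 = 2 + 6^2 = 38
So there are 38 ground terms available for substitution.
The variable y ranges independently over the available ground terms, and distinct assignments produce distinct instances.
Number of ground instances = 38.

38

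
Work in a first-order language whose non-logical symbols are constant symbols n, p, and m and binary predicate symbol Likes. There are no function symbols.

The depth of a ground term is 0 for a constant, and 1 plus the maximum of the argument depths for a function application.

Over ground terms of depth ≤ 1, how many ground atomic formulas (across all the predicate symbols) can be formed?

First count ground terms of depth ≤ 1.
With no function symbols every ground term is a constant, so there are exactly 3 ground terms at every depth bound.
N_0 = 3
N_1 = 3
Explicitly: n, p, m.
So |H| = 3.
For each predicate symbol, the number of ground atoms is |H| raised to its arity; summing:
  Likes: 3^2 = 9
Total ground atoms: 9.

9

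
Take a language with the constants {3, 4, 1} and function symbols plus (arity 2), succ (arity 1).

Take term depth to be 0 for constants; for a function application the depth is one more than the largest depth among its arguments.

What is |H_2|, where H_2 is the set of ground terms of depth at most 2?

If N_k denotes the number of depth-≤k ground terms, the 3 constants give N_0 = 3, and each function symbol of arity r contributes N_{k-1}^r new terms at level k: N_k = 3 + N_{k-1}^2 + N_{k-1}.
N_0 = 3
N_1 = 3 + 3^2 + 3 = 15
N_2 = 3 + 15^2 + 15 = 243

243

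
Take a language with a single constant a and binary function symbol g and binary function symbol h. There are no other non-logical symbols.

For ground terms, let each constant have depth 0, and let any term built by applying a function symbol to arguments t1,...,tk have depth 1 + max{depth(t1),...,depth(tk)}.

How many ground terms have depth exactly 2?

Write N_k for the number of ground terms of depth ≤ k. A term of depth ≤ k is either a constant or a function symbol applied to arguments of depth ≤ k−1, so N_k = 1 + N_{k-1}^2 + N_{k-1}^2.
N_0 = 1
N_1 = 1 + 1^2 + 1^2 = 3
N_2 = 1 + 3^2 + 3^2 = 19
Terms of depth exactly 2: N_2 − N_1 = 19 − 3 = 16.

16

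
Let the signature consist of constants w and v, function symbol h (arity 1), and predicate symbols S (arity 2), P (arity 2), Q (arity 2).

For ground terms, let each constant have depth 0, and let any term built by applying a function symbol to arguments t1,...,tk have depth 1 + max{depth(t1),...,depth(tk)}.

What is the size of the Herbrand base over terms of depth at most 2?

First count ground terms of depth ≤ 2.
Let N_k count ground terms of depth at most k. Each non-constant term of depth ≤ k is some function symbol applied to depth-≤(k−1) arguments, giving N_k = 2 + N_{k-1}.
N_0 = 2
N_1 = 2 + 2 = 4
N_2 = 2 + 4 = 6
Explicitly: w, v, h(w), h(v), h(h(w)), h(h(v)).
So |H| = 6.
Ground atoms are formed by filling each argument slot of a predicate with a term from H, so an r-ary predicate gives |H|^r atoms:
  S: 6^2 = 36;  P: 6^2 = 36;  Q: 6^2 = 36
Total ground atoms: 36 + 36 + 36 = 108.

108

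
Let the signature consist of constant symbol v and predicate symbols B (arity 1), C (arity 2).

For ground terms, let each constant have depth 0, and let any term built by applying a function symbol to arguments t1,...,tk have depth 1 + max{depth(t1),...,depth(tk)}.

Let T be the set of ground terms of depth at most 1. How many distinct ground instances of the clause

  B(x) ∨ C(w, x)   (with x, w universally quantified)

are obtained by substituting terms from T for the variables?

1

Ground terms of depth ≤ 1:
  With no function symbols every ground term is a constant, so there is exactly 1 ground term at every depth bound.
  N_0 = 1
  N_1 = 1
So there is exactly 1 ground term available for substitution.
There are 2 variables to instantiate (x, w), each occurring in at least one literal, so different choices give different ground instances.
Number of ground instances = 1^2 = 1.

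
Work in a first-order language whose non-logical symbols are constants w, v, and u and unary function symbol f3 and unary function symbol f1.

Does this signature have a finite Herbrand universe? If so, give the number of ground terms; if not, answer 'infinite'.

The signature has at least one function symbol (f3, arity 1) and at least one constant (w).
Iterating f3 gives infinitely many distinct ground terms: w, f3(w), f3(f3(w)), ...
So the Herbrand universe is infinite.

infinite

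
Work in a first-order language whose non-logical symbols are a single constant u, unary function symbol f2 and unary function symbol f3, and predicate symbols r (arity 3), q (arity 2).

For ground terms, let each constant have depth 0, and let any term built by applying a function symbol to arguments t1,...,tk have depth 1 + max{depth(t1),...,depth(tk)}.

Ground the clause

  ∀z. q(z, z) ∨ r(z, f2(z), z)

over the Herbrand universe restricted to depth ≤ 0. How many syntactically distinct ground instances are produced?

1

Ground terms of depth ≤ 0:
  Write N_k for the number of ground terms of depth ≤ k. A term of depth ≤ k is either a constant or a function symbol applied to arguments of depth ≤ k−1, so N_k = 1 + N_{k-1} + N_{k-1}.
  N_0 = 1
So there is exactly 1 ground term available for substitution.
The body mentions the single quantified variable z; since ground terms form a free algebra, no two substitutions collapse to the same formula.
Number of ground instances = 1.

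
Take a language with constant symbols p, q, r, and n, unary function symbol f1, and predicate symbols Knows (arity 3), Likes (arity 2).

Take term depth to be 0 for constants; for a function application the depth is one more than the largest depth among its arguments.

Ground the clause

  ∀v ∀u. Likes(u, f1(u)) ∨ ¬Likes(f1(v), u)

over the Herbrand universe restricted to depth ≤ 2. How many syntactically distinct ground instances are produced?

Ground terms of depth ≤ 2:
  Count level by level. With function symbols f1/1, the terms of depth ≤ k are the 4 constants together with each function applied to depth-≤(k−1) tuples, so N_k = 4 + N_{k-1}.
  N_0 = 4
  N_1 = 4 + 4 = 8
  N_2 = 4 + 8 = 12
So there are 12 ground terms available for substitution.
The clause has 2 distinct variables (v, u), each appearing in the body. In the free term algebra distinct substitutions yield syntactically distinct ground instances.
Number of ground instances = 12^2 = 144.

144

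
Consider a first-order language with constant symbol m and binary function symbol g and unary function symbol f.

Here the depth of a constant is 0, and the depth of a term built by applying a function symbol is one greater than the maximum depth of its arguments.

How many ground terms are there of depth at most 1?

Let N_k = |{terms of depth ≤ k}|. Then N_0 = 1 and N_k = 1 + N_{k-1}^2 + N_{k-1} for k ≥ 1 (one summand per function symbol, arity giving the exponent).
N_0 = 1
N_1 = 1 + 1^2 + 1 = 3
Explicitly: m, g(m, m), f(m).

3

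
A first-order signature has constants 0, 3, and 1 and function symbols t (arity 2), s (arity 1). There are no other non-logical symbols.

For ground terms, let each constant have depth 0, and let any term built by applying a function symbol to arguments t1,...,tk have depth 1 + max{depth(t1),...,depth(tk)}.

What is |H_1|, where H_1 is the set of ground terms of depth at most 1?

Let N_k count ground terms of depth at most k. Each non-constant term of depth ≤ k is some function symbol applied to depth-≤(k−1) arguments, giving N_k = 3 + N_{k-1}^2 + N_{k-1}.
N_0 = 3
N_1 = 3 + 3^2 + 3 = 15

15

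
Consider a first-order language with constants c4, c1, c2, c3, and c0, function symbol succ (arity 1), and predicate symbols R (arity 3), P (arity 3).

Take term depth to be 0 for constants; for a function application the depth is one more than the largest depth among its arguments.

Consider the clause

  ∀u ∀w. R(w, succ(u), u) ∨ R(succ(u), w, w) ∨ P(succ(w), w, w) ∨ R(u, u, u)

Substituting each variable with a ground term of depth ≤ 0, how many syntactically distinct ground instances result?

25

Ground terms of depth ≤ 0:
  Let N_k = |{terms of depth ≤ k}|. Then N_0 = 5 and N_k = 5 + N_{k-1} for k ≥ 1 (one summand per function symbol, arity giving the exponent).
  N_0 = 5
  Explicitly: c4, c1, c2, c3, c0.
So there are 5 ground terms available for substitution.
The body mentions every one of the 2 quantified variables; since ground terms form a free algebra, no two substitutions collapse to the same formula.
Number of ground instances = 5^2 = 25.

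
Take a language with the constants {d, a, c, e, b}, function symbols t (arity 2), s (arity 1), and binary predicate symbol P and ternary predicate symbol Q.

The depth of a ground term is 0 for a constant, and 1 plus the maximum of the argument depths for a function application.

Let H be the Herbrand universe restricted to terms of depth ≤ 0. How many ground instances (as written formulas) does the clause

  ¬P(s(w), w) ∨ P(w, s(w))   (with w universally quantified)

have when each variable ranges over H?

Ground terms of depth ≤ 0:
  If N_k denotes the number of depth-≤k ground terms, the 5 constants give N_0 = 5, and each function symbol of arity r contributes N_{k-1}^r new terms at level k: N_k = 5 + N_{k-1}^2 + N_{k-1}.
  N_0 = 5
  Explicitly: d, a, c, e, b.
So there are 5 ground terms available for substitution.
The body mentions the single quantified variable w; since ground terms form a free algebra, no two substitutions collapse to the same formula.
Number of ground instances = 5.

5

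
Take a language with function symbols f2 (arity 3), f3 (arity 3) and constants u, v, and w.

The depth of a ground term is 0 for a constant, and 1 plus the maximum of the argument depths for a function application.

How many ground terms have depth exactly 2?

370332

If N_k denotes the number of depth-≤k ground terms, the 3 constants give N_0 = 3, and each function symbol of arity r contributes N_{k-1}^r new terms at level k: N_k = 3 + N_{k-1}^3 + N_{k-1}^3.
N_0 = 3
N_1 = 3 + 3^3 + 3^3 = 57
N_2 = 3 + 57^3 + 57^3 = 370389
Terms of depth exactly 2: N_2 − N_1 = 370389 − 57 = 370332.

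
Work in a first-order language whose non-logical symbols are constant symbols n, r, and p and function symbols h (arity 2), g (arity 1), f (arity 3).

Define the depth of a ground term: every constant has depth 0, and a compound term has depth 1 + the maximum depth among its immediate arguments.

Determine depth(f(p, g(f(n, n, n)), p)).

depth(f(n, n, n)) = 1 + max(0, 0, 0) = 1
depth(g(f(n, n, n))) = 1 + depth(f(n, n, n)) = 1 + 1 = 2
depth(f(p, g(f(n, n, n)), p)) = 1 + max(0, 2, 0) = 3

3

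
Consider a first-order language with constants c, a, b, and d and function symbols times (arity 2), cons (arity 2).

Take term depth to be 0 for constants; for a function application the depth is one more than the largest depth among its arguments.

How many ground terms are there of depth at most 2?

Count level by level. With function symbols times/2, cons/2, the terms of depth ≤ k are the 4 constants together with each function applied to depth-≤(k−1) tuples, so N_k = 4 + N_{k-1}^2 + N_{k-1}^2.
N_0 = 4
N_1 = 4 + 4^2 + 4^2 = 36
N_2 = 4 + 36^2 + 36^2 = 2596

2596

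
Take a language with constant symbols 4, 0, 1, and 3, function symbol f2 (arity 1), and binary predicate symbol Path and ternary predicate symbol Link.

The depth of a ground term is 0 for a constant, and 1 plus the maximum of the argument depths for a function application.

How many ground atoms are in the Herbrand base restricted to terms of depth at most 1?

First count ground terms of depth ≤ 1.
Write N_k for the number of ground terms of depth ≤ k. A term of depth ≤ k is either a constant or a function symbol applied to arguments of depth ≤ k−1, so N_k = 4 + N_{k-1}.
N_0 = 4
N_1 = 4 + 4 = 8
Explicitly: 4, 0, 1, 3, f2(4), f2(0), f2(1), f2(3).
So |H| = 8.
Each predicate of arity r yields |H|^r ground atoms (one per choice of an r-tuple from H):
  Path: 8^2 = 64;  Link: 8^3 = 512
Total ground atoms: 64 + 512 = 576.

576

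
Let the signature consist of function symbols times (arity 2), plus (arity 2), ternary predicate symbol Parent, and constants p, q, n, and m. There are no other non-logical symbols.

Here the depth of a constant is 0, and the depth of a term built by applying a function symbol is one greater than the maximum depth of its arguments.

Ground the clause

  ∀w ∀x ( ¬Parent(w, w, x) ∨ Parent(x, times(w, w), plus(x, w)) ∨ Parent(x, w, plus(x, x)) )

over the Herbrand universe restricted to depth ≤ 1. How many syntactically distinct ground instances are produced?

1296

Ground terms of depth ≤ 1:
  If N_k denotes the number of depth-≤k ground terms, the 4 constants give N_0 = 4, and each function symbol of arity r contributes N_{k-1}^r new terms at level k: N_k = 4 + N_{k-1}^2 + N_{k-1}^2.
  N_0 = 4
  N_1 = 4 + 4^2 + 4^2 = 36
So there are 36 ground terms available for substitution.
The clause has 2 distinct variables (w, x), each appearing in the body. In the free term algebra distinct substitutions yield syntactically distinct ground instances.
Number of ground instances = 36^2 = 1296.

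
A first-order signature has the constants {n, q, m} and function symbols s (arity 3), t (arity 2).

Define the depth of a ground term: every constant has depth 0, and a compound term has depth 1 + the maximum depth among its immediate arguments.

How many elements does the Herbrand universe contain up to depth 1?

If N_k denotes the number of depth-≤k ground terms, the 3 constants give N_0 = 3, and each function symbol of arity r contributes N_{k-1}^r new terms at level k: N_k = 3 + N_{k-1}^3 + N_{k-1}^2.
N_0 = 3
N_1 = 3 + 3^3 + 3^2 = 39

39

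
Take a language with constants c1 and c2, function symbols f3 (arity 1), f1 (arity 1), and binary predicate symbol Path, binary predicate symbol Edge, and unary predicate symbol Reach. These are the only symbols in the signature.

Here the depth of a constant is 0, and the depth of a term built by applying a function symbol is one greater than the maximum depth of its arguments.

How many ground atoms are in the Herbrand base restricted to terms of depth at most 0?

First count ground terms of depth ≤ 0.
Let N_k = |{terms of depth ≤ k}|. Then N_0 = 2 and N_k = 2 + N_{k-1} + N_{k-1} for k ≥ 1 (one summand per function symbol, arity giving the exponent).
N_0 = 2
Explicitly: c1, c2.
So |H| = 2.
For each predicate symbol, the number of ground atoms is |H| raised to its arity; summing:
  Path: 2^2 = 4;  Edge: 2^2 = 4;  Reach: 2
Total ground atoms: 4 + 4 + 2 = 10.

10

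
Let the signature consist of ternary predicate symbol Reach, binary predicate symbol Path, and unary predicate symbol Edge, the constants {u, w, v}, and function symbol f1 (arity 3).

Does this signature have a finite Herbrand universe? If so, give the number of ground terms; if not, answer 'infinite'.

The signature has at least one function symbol (f1, arity 3) and at least one constant (u).
Iterating f1 gives infinitely many distinct ground terms: u, f1(u, u, u), f1(f1(u, u, u), f1(u, u, u), f1(u, u, u)), ...
So the Herbrand universe is infinite.

infinite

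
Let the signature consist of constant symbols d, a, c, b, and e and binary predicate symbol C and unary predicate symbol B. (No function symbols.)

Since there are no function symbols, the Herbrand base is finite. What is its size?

30

With no function symbols, the Herbrand universe is just the 5 constants.
Ground atoms per predicate: C: 5^2 = 25, B: 5.
Herbrand base size = 25 + 5 = 30.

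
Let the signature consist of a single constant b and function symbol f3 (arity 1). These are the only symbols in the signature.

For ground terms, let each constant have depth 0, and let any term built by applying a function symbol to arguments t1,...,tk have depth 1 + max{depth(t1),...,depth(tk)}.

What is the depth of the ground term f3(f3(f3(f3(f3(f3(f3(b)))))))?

depth(f3(b)) = 1 + depth(b) = 1 + 0 = 1
depth(f3(f3(b))) = 1 + depth(f3(b)) = 1 + 1 = 2
depth(f3(f3(f3(b)))) = 1 + depth(f3(f3(b))) = 1 + 2 = 3
depth(f3(f3(f3(f3(b))))) = 1 + depth(f3(f3(f3(b)))) = 1 + 3 = 4
depth(f3(f3(f3(f3(f3(b)))))) = 1 + depth(f3(f3(f3(f3(b))))) = 1 + 4 = 5
depth(f3(f3(f3(f3(f3(f3(b))))))) = 1 + depth(f3(f3(f3(f3(f3(b)))))) = 1 + 5 = 6
depth(f3(f3(f3(f3(f3(f3(f3(b)))))))) = 1 + depth(f3(f3(f3(f3(f3(f3(b))))))) = 1 + 6 = 7

7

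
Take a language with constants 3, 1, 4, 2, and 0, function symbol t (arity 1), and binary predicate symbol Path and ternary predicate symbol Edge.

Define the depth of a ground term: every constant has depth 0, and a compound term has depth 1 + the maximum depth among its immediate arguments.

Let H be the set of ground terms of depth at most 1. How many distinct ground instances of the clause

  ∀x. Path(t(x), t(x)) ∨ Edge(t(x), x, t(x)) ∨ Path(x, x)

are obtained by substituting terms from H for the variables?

10

Ground terms of depth ≤ 1:
  Let N_k = |{terms of depth ≤ k}|. Then N_0 = 5 and N_k = 5 + N_{k-1} for k ≥ 1 (one summand per function symbol, arity giving the exponent).
  N_0 = 5
  N_1 = 5 + 5 = 10
So there are 10 ground terms available for substitution.
The clause has 1 distinct variable (x), which appears in the body. In the free term algebra distinct substitutions yield syntactically distinct ground instances.
Number of ground instances = 10.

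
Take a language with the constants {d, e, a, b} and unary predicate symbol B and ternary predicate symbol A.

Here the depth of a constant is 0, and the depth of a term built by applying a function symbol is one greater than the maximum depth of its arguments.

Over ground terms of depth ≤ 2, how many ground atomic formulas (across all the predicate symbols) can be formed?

68

First count ground terms of depth ≤ 2.
With no function symbols every ground term is a constant, so there are exactly 4 ground terms at every depth bound.
N_0 = 4
N_1 = 4
N_2 = 4
So |H| = 4.
A ground atom is a predicate applied to a tuple of terms from H, so the count is the sum over predicates of |H|^arity:
  B: 4;  A: 4^3 = 64
Total ground atoms: 4 + 64 = 68.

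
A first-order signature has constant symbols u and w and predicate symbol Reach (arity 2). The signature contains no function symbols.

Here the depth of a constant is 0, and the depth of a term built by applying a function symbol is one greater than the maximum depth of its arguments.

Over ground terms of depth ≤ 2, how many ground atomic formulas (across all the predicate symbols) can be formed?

4

First count ground terms of depth ≤ 2.
With no function symbols every ground term is a constant, so there are exactly 2 ground terms at every depth bound.
N_0 = 2
N_1 = 2
N_2 = 2
Explicitly: u, w.
So |H| = 2.
For each predicate symbol, the number of ground atoms is |H| raised to its arity; summing:
  Reach: 2^2 = 4
Total ground atoms: 4.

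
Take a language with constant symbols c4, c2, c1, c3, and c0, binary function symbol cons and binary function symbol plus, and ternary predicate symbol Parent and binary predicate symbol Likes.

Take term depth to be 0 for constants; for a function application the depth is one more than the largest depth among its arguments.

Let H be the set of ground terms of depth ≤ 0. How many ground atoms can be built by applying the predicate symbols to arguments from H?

First count ground terms of depth ≤ 0.
Write N_k for the number of ground terms of depth ≤ k. A term of depth ≤ k is either a constant or a function symbol applied to arguments of depth ≤ k−1, so N_k = 5 + N_{k-1}^2 + N_{k-1}^2.
N_0 = 5
So |H| = 5.
Ground atoms are formed by filling each argument slot of a predicate with a term from H, so an r-ary predicate gives |H|^r atoms:
  Parent: 5^3 = 125;  Likes: 5^2 = 25
Total ground atoms: 125 + 25 = 150.

150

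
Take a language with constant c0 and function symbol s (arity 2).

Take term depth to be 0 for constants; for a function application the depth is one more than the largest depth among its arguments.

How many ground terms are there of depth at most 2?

If N_k denotes the number of depth-≤k ground terms, the 1 constant gives N_0 = 1, and each function symbol of arity r contributes N_{k-1}^r new terms at level k: N_k = 1 + N_{k-1}^2.
N_0 = 1
N_1 = 1 + 1^2 = 2
N_2 = 1 + 2^2 = 5

5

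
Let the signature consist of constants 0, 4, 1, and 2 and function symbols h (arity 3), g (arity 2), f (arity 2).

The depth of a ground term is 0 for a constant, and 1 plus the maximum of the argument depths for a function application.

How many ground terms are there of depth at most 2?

Let N_k = |{terms of depth ≤ k}|. Then N_0 = 4 and N_k = 4 + N_{k-1}^3 + N_{k-1}^2 + N_{k-1}^2 for k ≥ 1 (one summand per function symbol, arity giving the exponent).
N_0 = 4
N_1 = 4 + 4^3 + 4^2 + 4^2 = 100
N_2 = 4 + 100^3 + 100^2 + 100^2 = 1020004

1020004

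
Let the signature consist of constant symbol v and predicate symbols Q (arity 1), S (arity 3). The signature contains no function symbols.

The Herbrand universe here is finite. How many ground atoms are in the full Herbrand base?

2

With no function symbols, the Herbrand universe is just the 1 constant.
Ground atoms per predicate: Q: 1, S: 1^3 = 1.
Herbrand base size = 1 + 1 = 2.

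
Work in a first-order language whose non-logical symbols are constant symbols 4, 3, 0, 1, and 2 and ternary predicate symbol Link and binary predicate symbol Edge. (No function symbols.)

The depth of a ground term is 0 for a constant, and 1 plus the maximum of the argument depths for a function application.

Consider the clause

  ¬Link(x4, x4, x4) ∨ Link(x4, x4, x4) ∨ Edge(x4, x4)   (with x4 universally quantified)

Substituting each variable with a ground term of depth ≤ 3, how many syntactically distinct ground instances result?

Ground terms of depth ≤ 3:
  With no function symbols every ground term is a constant, so there are exactly 5 ground terms at every depth bound.
  N_0 = 5
  N_1 = 5
  N_2 = 5
  N_3 = 5
  Explicitly: 4, 3, 0, 1, 2.
So there are 5 ground terms available for substitution.
There is 1 variable to instantiate (x4),  occurring in at least one literal, so different choices give different ground instances.
Number of ground instances = 5.

5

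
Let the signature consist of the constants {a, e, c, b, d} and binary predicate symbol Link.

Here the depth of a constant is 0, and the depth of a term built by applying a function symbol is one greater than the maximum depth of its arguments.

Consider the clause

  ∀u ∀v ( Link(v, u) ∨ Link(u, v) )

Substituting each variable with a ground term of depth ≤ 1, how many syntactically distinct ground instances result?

Ground terms of depth ≤ 1:
  With no function symbols every ground term is a constant, so there are exactly 5 ground terms at every depth bound.
  N_0 = 5
  N_1 = 5
  Explicitly: a, e, c, b, d.
So there are 5 ground terms available for substitution.
Each of u, v ranges independently over the available ground terms, and distinct assignments produce distinct instances.
Number of ground instances = 5^2 = 25.

25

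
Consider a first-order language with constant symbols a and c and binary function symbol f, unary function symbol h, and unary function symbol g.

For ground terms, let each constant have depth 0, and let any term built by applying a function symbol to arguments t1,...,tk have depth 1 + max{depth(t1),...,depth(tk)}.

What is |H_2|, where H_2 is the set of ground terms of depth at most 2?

Count level by level. With function symbols f/2, h/1, g/1, the terms of depth ≤ k are the 2 constants together with each function applied to depth-≤(k−1) tuples, so N_k = 2 + N_{k-1}^2 + N_{k-1} + N_{k-1}.
N_0 = 2
N_1 = 2 + 2^2 + 2 + 2 = 10
N_2 = 2 + 10^2 + 10 + 10 = 122

122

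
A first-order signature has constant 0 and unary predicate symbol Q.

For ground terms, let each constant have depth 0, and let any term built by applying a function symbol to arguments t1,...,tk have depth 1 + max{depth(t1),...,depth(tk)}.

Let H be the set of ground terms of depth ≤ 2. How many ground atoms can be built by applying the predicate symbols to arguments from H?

1

First count ground terms of depth ≤ 2.
With no function symbols every ground term is a constant, so there is exactly 1 ground term at every depth bound.
N_0 = 1
N_1 = 1
N_2 = 1
So |H| = 1.
Each predicate of arity r yields |H|^r ground atoms (one per choice of an r-tuple from H):
  Q: 1
Total ground atoms: 1.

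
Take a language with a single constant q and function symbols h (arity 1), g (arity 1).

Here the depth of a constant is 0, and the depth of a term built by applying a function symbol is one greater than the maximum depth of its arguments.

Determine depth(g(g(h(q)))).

depth(h(q)) = 1 + depth(q) = 1 + 0 = 1
depth(g(h(q))) = 1 + depth(h(q)) = 1 + 1 = 2
depth(g(g(h(q)))) = 1 + depth(g(h(q))) = 1 + 2 = 3

3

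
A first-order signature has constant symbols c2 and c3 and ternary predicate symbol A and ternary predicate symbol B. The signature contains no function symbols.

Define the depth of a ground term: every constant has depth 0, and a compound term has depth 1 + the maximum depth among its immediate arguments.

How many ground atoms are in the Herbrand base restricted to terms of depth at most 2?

First count ground terms of depth ≤ 2.
With no function symbols every ground term is a constant, so there are exactly 2 ground terms at every depth bound.
N_0 = 2
N_1 = 2
N_2 = 2
So |H| = 2.
Each predicate of arity r yields |H|^r ground atoms (one per choice of an r-tuple from H):
  A: 2^3 = 8;  B: 2^3 = 8
Total ground atoms: 8 + 8 = 16.

16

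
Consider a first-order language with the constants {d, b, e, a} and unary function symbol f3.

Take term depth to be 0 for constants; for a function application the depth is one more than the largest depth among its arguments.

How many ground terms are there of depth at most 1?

8

Let N_k count ground terms of depth at most k. Each non-constant term of depth ≤ k is some function symbol applied to depth-≤(k−1) arguments, giving N_k = 4 + N_{k-1}.
N_0 = 4
N_1 = 4 + 4 = 8
Explicitly: d, b, e, a, f3(d), f3(b), f3(e), f3(a).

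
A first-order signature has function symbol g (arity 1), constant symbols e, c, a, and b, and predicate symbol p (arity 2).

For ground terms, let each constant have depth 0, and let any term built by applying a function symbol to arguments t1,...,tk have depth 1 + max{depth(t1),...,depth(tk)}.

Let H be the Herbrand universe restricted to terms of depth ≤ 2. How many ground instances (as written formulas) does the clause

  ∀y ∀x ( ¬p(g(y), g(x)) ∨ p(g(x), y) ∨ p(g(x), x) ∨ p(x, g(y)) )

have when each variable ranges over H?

Ground terms of depth ≤ 2:
  Let N_k = |{terms of depth ≤ k}|. Then N_0 = 4 and N_k = 4 + N_{k-1} for k ≥ 1 (one summand per function symbol, arity giving the exponent).
  N_0 = 4
  N_1 = 4 + 4 = 8
  N_2 = 4 + 8 = 12
  Explicitly: e, c, a, b, g(e), g(c), g(a), g(b), g(g(e)), g(g(c)), g(g(a)), g(g(b)).
So there are 12 ground terms available for substitution.
The clause has 2 distinct variables (y, x), each appearing in the body. In the free term algebra distinct substitutions yield syntactically distinct ground instances.
Number of ground instances = 12^2 = 144.

144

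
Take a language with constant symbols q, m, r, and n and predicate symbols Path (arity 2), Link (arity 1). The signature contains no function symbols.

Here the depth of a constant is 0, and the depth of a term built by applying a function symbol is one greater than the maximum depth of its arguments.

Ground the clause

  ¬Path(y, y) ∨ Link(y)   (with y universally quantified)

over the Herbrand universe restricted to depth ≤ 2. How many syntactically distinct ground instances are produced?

4

Ground terms of depth ≤ 2:
  With no function symbols every ground term is a constant, so there are exactly 4 ground terms at every depth bound.
  N_0 = 4
  N_1 = 4
  N_2 = 4
  Explicitly: q, m, r, n.
So there are 4 ground terms available for substitution.
The body mentions the single quantified variable y; since ground terms form a free algebra, no two substitutions collapse to the same formula.
Number of ground instances = 4.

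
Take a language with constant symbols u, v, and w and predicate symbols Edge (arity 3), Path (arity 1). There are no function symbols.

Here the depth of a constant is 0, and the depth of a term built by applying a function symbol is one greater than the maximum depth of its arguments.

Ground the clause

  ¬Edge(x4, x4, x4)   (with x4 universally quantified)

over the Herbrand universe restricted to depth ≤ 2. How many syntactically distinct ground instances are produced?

3

Ground terms of depth ≤ 2:
  With no function symbols every ground term is a constant, so there are exactly 3 ground terms at every depth bound.
  N_0 = 3
  N_1 = 3
  N_2 = 3
  Explicitly: u, v, w.
So there are 3 ground terms available for substitution.
The clause has 1 distinct variable (x4), which appears in the body. In the free term algebra distinct substitutions yield syntactically distinct ground instances.
Number of ground instances = 3.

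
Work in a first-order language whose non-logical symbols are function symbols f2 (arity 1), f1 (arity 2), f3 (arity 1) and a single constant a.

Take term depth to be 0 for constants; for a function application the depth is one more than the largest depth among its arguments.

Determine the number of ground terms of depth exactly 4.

457653

Write N_k for the number of ground terms of depth ≤ k. A term of depth ≤ k is either a constant or a function symbol applied to arguments of depth ≤ k−1, so N_k = 1 + N_{k-1} + N_{k-1}^2 + N_{k-1}.
N_0 = 1
N_1 = 1 + 1 + 1^2 + 1 = 4
N_2 = 1 + 4 + 4^2 + 4 = 25
N_3 = 1 + 25 + 25^2 + 25 = 676
N_4 = 1 + 676 + 676^2 + 676 = 458329
Terms of depth exactly 4: N_4 − N_3 = 458329 − 676 = 457653.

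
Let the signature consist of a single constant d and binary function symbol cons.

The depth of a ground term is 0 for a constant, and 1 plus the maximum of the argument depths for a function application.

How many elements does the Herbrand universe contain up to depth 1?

If N_k denotes the number of depth-≤k ground terms, the 1 constant gives N_0 = 1, and each function symbol of arity r contributes N_{k-1}^r new terms at level k: N_k = 1 + N_{k-1}^2.
N_0 = 1
N_1 = 1 + 1^2 = 2

2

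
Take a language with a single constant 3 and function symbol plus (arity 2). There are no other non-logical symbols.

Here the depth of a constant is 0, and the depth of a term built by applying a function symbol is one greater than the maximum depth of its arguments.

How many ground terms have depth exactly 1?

Let N_k count ground terms of depth at most k. Each non-constant term of depth ≤ k is some function symbol applied to depth-≤(k−1) arguments, giving N_k = 1 + N_{k-1}^2.
N_0 = 1
N_1 = 1 + 1^2 = 2
Terms of depth exactly 1: N_1 − N_0 = 2 − 1 = 1.

1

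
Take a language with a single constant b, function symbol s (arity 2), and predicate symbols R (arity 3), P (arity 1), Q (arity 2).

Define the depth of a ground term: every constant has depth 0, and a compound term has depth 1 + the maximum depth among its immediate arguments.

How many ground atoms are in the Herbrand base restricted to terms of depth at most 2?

First count ground terms of depth ≤ 2.
Count level by level. With function symbols s/2, the terms of depth ≤ k are the 1 constant together with each function applied to depth-≤(k−1) tuples, so N_k = 1 + N_{k-1}^2.
N_0 = 1
N_1 = 1 + 1^2 = 2
N_2 = 1 + 2^2 = 5
Explicitly: b, s(b, b), s(b, s(b, b)), s(s(b, b), b), s(s(b, b), s(b, b)).
So |H| = 5.
For each predicate symbol, the number of ground atoms is |H| raised to its arity; summing:
  R: 5^3 = 125;  P: 5;  Q: 5^2 = 25
Total ground atoms: 125 + 5 + 25 = 155.

155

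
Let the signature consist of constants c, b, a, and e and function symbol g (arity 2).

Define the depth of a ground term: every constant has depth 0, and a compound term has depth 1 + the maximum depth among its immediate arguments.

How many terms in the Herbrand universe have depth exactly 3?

Let N_k = |{terms of depth ≤ k}|. Then N_0 = 4 and N_k = 4 + N_{k-1}^2 for k ≥ 1 (one summand per function symbol, arity giving the exponent).
N_0 = 4
N_1 = 4 + 4^2 = 20
N_2 = 4 + 20^2 = 404
N_3 = 4 + 404^2 = 163220
Terms of depth exactly 3: N_3 − N_2 = 163220 − 404 = 162816.

162816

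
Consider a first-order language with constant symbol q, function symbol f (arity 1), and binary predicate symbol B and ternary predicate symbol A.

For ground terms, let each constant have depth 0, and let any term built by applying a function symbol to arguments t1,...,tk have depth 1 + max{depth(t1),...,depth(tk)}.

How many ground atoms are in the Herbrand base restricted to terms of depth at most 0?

First count ground terms of depth ≤ 0.
Count level by level. With function symbols f/1, the terms of depth ≤ k are the 1 constant together with each function applied to depth-≤(k−1) tuples, so N_k = 1 + N_{k-1}.
N_0 = 1
So |H| = 1.
Each predicate of arity r yields |H|^r ground atoms (one per choice of an r-tuple from H):
  B: 1^2 = 1;  A: 1^3 = 1
Total ground atoms: 1 + 1 = 2.

2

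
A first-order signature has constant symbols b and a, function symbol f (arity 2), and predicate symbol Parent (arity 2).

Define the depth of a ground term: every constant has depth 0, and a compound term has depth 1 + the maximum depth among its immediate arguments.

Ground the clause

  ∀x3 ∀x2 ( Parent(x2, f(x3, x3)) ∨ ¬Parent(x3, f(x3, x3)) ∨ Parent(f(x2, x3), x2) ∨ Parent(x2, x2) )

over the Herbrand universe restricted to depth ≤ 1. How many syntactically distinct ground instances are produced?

36

Ground terms of depth ≤ 1:
  Write N_k for the number of ground terms of depth ≤ k. A term of depth ≤ k is either a constant or a function symbol applied to arguments of depth ≤ k−1, so N_k = 2 + N_{k-1}^2.
  N_0 = 2
  N_1 = 2 + 2^2 = 6
So there are 6 ground terms available for substitution.
The clause has 2 distinct variables (x3, x2), each appearing in the body. In the free term algebra distinct substitutions yield syntactically distinct ground instances.
Number of ground instances = 6^2 = 36.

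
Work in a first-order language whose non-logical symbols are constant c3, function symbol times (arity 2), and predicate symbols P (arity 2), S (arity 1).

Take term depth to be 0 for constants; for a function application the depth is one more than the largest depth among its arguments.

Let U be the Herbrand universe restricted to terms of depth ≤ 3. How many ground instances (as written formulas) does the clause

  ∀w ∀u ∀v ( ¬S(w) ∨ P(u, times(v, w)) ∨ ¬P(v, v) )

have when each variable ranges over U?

Ground terms of depth ≤ 3:
  If N_k denotes the number of depth-≤k ground terms, the 1 constant gives N_0 = 1, and each function symbol of arity r contributes N_{k-1}^r new terms at level k: N_k = 1 + N_{k-1}^2.
  N_0 = 1
  N_1 = 1 + 1^2 = 2
  N_2 = 1 + 2^2 = 5
  N_3 = 1 + 5^2 = 26
So there are 26 ground terms available for substitution.
Each of w, u, v ranges independently over the available ground terms, and distinct assignments produce distinct instances.
Number of ground instances = 26^3 = 17576.

17576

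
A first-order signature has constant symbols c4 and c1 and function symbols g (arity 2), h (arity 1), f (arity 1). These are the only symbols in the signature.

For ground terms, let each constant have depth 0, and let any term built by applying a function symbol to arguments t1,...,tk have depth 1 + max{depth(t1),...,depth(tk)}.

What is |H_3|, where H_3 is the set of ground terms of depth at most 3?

Write N_k for the number of ground terms of depth ≤ k. A term of depth ≤ k is either a constant or a function symbol applied to arguments of depth ≤ k−1, so N_k = 2 + N_{k-1}^2 + N_{k-1} + N_{k-1}.
N_0 = 2
N_1 = 2 + 2^2 + 2 + 2 = 10
N_2 = 2 + 10^2 + 10 + 10 = 122
N_3 = 2 + 122^2 + 122 + 122 = 15130

15130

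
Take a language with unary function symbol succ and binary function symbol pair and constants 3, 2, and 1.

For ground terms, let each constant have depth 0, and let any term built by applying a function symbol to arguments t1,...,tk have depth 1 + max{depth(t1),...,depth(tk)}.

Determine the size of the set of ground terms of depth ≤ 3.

59295

If N_k denotes the number of depth-≤k ground terms, the 3 constants give N_0 = 3, and each function symbol of arity r contributes N_{k-1}^r new terms at level k: N_k = 3 + N_{k-1} + N_{k-1}^2.
N_0 = 3
N_1 = 3 + 3 + 3^2 = 15
N_2 = 3 + 15 + 15^2 = 243
N_3 = 3 + 243 + 243^2 = 59295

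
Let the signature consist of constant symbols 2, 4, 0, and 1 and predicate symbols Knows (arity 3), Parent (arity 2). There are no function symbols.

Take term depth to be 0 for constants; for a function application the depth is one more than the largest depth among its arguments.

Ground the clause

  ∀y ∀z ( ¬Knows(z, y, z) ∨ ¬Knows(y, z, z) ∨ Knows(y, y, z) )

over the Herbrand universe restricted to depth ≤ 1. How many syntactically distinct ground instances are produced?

16

Ground terms of depth ≤ 1:
  With no function symbols every ground term is a constant, so there are exactly 4 ground terms at every depth bound.
  N_0 = 4
  N_1 = 4
So there are 4 ground terms available for substitution.
There are 2 variables to instantiate (y, z), each occurring in at least one literal, so different choices give different ground instances.
Number of ground instances = 4^2 = 16.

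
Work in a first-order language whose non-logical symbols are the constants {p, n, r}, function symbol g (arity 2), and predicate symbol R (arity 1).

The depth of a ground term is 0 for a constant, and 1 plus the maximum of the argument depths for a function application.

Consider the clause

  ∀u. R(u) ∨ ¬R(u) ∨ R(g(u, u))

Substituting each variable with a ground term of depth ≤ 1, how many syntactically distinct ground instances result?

12

Ground terms of depth ≤ 1:
  Write N_k for the number of ground terms of depth ≤ k. A term of depth ≤ k is either a constant or a function symbol applied to arguments of depth ≤ k−1, so N_k = 3 + N_{k-1}^2.
  N_0 = 3
  N_1 = 3 + 3^2 = 12
  Explicitly: p, n, r, g(p, p), g(p, n), g(p, r), g(n, p), g(n, n), g(n, r), g(r, p), g(r, n), g(r, r).
So there are 12 ground terms available for substitution.
The variable u ranges independently over the available ground terms, and distinct assignments produce distinct instances.
Number of ground instances = 12.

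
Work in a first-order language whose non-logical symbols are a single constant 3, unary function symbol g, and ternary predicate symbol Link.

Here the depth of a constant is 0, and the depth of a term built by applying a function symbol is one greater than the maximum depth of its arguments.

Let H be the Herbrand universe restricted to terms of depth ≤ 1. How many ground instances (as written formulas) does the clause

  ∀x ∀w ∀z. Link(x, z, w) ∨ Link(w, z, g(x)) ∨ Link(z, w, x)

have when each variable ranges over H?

8

Ground terms of depth ≤ 1:
  If N_k denotes the number of depth-≤k ground terms, the 1 constant gives N_0 = 1, and each function symbol of arity r contributes N_{k-1}^r new terms at level k: N_k = 1 + N_{k-1}.
  N_0 = 1
  N_1 = 1 + 1 = 2
So there are 2 ground terms available for substitution.
Each of x, w, z ranges independently over the available ground terms, and distinct assignments produce distinct instances.
Number of ground instances = 2^3 = 8.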